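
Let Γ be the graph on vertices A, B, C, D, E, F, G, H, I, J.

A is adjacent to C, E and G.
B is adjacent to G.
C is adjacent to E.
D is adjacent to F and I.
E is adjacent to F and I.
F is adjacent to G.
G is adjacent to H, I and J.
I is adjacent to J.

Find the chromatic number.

A, C, E are mutually adjacent, so at least 3 colors are needed.
3 colors suffice: color 1 → {D, E, G}; color 2 → {A, B, F, H, I}; color 3 → {C, J}. No two adjacent vertices share a color.

3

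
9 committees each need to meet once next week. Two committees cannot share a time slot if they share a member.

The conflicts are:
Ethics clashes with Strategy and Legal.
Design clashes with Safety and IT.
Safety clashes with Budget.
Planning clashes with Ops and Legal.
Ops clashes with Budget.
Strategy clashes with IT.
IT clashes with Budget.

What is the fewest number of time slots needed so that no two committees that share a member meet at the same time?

3

The cycle Strategy-Ethics-Legal-Planning-Ops-Budget-IT-Strategy has odd length 7, so it cannot be 2-colored; at least 3 time slots are needed.
3 time slots suffice: Ethics=1, Design=1, Safety=2, Planning=1, Ops=2, Strategy=3, Legal=2, IT=2, Budget=1. Every pair that conflicts lands in different time slots.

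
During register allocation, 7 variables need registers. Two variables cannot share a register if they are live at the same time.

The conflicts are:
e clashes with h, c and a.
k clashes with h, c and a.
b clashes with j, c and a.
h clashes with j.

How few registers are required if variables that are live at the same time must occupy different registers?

3

The cycle c-k-h-j-b-c has odd length 5, so it cannot be 2-colored; at least 3 registers are needed.
3 registers suffice: register 1 → {h, c, a}; register 2 → {e, k, b}; register 3 → {j}. No two conflicting variables share a register.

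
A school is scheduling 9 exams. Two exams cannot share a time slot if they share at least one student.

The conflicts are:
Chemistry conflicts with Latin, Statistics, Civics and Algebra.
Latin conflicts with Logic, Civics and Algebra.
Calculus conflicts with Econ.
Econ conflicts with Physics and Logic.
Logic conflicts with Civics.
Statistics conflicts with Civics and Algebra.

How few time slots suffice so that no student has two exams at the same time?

Chemistry, Statistics, Algebra all conflict with each other, so at least 3 time slots are needed.
A valid assignment using 3 time slots: Chemistry=1, Latin=2, Calculus=1, Econ=2, Physics=1, Logic=1, Statistics=2, Civics=3, Algebra=3. No two conflicting exams share a time slot.

3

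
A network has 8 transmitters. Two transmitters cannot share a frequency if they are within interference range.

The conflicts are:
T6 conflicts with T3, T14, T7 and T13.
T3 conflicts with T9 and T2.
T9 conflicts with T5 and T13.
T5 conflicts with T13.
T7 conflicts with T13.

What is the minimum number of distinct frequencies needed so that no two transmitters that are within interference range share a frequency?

3

T9, T5, T13 pairwise conflict, so at least 3 frequencies are needed.
Using 3 frequencies: T6=1, T3=2, T9=1, T14=2, T5=3, T2=1, T7=3, T13=2. Each listed conflict is separated.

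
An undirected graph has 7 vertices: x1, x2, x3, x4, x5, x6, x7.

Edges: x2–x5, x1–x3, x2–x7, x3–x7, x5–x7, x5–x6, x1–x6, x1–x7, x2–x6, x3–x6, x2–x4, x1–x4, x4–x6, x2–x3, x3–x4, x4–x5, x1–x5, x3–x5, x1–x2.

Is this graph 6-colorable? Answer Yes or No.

The chromatic number is 6. x1, x2, x3, x4, x5, x6 are mutually adjacent (a clique of size 6), so at least 6 colors are needed.
A valid assignment using 6 colors: x1=2, x2=1, x3=4, x4=6, x5=3, x6=5, x7=5.
That is already a proper 6-coloring.

Yes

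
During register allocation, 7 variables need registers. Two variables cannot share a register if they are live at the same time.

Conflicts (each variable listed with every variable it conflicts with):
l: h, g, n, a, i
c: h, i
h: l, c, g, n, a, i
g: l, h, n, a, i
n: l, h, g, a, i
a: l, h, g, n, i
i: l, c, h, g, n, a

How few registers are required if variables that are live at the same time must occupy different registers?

6

l, h, g, n, a, i are mutually in conflict, so at least 6 registers are needed.
6 registers suffice: register 1 → {h}; register 2 → {i}; register 3 → {c, n}; register 4 → {a}; register 5 → {l}; register 6 → {g}. No two conflicting variables share a register.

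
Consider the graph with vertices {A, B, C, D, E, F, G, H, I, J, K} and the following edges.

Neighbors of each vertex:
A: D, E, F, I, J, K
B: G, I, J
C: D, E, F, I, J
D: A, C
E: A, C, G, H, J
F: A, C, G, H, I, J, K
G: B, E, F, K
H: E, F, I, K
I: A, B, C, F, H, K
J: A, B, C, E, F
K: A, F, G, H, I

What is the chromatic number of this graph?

4

F, H, I, K are mutually adjacent (a clique of size 4), so at least 4 colors are needed.
4 colors suffice: color red → {B, D, E, F}; color blue → {A, C, G, H}; color green → {I, J}; color yellow → {K}. Each edge has distinct colors on its endpoints.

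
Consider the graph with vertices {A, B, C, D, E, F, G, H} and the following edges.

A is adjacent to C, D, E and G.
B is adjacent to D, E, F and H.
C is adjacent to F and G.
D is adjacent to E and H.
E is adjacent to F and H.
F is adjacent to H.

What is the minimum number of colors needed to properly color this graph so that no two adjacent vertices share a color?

B, E, F, H form a clique, so at least 4 colors are needed.
4 colors suffice: color 1 → {C, E}; color 2 → {A, H}; color 3 → {B, G}; color 4 → {D, F}. Every edge joins two different colors.

4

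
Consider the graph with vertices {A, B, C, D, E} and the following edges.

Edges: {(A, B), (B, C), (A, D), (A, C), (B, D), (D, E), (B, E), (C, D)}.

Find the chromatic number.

A, B, C, D form a clique, so at least 4 colors are needed.
4 colors suffice: A=4, B=2, C=3, D=1, E=3. Each edge has distinct colors on its endpoints.

4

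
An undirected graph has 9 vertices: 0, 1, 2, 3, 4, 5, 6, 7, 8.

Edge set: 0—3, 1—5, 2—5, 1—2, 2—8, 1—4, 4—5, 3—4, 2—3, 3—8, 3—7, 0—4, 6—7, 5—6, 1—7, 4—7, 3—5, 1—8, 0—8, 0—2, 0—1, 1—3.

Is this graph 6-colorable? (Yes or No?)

Yes

The chromatic number is 5. 0, 1, 2, 3, 8 form a clique, so at least 5 colors are needed.
5 colors suffice: color red → {3, 6}; color blue → {1}; color green → {2, 4}; color yellow → {0, 5, 7}; color purple → {8}.
Since 6 ≥ 5, a proper 6-coloring certainly exists.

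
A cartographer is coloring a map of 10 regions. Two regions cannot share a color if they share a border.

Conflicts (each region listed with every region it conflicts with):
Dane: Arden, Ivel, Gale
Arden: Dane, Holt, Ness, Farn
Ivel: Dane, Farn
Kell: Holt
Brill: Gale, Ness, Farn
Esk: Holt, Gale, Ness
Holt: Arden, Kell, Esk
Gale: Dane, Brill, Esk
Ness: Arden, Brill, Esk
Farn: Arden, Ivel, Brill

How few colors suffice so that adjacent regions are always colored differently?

3

The cycle Dane-Gale-Brill-Ness-Arden-Dane has odd length 5, so it cannot be 2-colored; at least 3 colors are needed.
3 colors suffice: color 1 → {Arden, Ivel, Kell, Brill, Esk}; color 2 → {Holt, Gale, Ness, Farn}; color 3 → {Dane}. No two conflicting regions share a color.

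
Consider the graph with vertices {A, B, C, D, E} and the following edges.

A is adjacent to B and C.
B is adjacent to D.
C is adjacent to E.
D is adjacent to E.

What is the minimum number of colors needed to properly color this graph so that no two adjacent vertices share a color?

3

The cycle C-A-B-D-E-C has odd length 5, so it cannot be 2-colored; at least 3 colors are needed.
3 colors suffice: color 1 → {B, C}; color 2 → {A, D}; color 3 → {E}. Each edge has distinct colors on its endpoints.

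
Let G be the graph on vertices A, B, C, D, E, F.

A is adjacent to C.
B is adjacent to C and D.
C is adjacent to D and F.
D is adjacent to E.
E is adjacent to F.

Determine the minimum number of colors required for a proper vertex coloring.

3

B, C, D are pairwise adjacent, so at least 3 colors are needed.
3 colors suffice: color 1 → {C, E}; color 2 → {A, D, F}; color 3 → {B}. No two adjacent vertices share a color.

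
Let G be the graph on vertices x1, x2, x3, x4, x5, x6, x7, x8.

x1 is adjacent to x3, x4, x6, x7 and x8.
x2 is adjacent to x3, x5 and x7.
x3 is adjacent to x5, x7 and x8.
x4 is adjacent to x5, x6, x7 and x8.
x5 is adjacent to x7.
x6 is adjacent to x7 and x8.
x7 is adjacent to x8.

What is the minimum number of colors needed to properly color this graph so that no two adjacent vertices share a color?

5

x1, x4, x6, x7, x8 are mutually adjacent (a clique of size 5), so at least 5 colors are needed.
5 colors suffice: color 1 → {x7}; color 2 → {x3, x4}; color 3 → {x5, x8}; color 4 → {x1, x2}; color 5 → {x6}. Every edge joins two different colors.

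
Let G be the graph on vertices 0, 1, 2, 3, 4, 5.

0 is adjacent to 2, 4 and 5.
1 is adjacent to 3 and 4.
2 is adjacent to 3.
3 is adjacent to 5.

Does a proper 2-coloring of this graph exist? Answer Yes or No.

The cycle 3-1-4-0-2-3 has odd length 5, so it cannot be 2-colored; at least 3 colors are needed.
So 2 colors are not enough.

No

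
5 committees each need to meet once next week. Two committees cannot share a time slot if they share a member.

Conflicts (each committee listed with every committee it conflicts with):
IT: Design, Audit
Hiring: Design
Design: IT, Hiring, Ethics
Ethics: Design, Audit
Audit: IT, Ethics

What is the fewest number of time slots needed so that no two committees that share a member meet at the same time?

2

Design and Ethics conflict, so at least 2 time slots are needed.
2 time slots suffice: time slot 1 → {Design, Audit}; time slot 2 → {IT, Hiring, Ethics}. No two conflicting committees share a time slot.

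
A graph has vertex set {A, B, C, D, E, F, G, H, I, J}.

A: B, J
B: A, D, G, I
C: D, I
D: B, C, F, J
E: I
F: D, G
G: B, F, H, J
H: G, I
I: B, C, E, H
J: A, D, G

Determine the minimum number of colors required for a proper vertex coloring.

D and F are adjacent, so at least 2 colors are needed.
2 colors suffice: color 1 → {A, D, G, I}; color 2 → {B, C, E, F, H, J}. Every edge joins two different colors.

2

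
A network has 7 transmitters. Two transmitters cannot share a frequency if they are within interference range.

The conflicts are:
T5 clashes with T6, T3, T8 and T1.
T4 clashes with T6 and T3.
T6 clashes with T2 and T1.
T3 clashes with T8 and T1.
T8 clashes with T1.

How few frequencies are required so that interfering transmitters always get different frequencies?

T5, T3, T8, T1 pairwise conflict, so at least 4 frequencies are needed.
A valid assignment using 4 frequencies: T5=3, T4=1, T6=2, T3=2, T8=4, T2=1, T1=1. No two conflicting transmitters share a frequency.

4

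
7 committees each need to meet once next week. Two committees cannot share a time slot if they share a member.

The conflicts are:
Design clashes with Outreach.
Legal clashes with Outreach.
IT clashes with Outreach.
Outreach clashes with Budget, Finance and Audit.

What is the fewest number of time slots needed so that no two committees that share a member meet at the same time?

2

Outreach and Audit conflict, so at least 2 time slots are needed.
2 time slots suffice: time slot 1 → {Outreach}; time slot 2 → {Design, Legal, IT, Budget, Finance, Audit}. Every pair that conflicts lands in different time slots.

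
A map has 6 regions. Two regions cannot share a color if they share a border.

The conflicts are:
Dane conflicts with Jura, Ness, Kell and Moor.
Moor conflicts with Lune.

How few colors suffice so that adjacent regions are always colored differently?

Dane and Jura conflict, so at least 2 colors are needed.
2 colors suffice: color 1 → {Dane, Lune}; color 2 → {Jura, Ness, Kell, Moor}. No two conflicting regions share a color.

2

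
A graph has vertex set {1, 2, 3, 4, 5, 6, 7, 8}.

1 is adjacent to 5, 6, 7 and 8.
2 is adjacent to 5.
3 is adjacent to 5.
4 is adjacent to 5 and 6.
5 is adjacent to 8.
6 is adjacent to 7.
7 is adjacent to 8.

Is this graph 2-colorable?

1, 6, 7 form a triangle, so at least 3 colors are needed.
So 2 colors are not enough.

No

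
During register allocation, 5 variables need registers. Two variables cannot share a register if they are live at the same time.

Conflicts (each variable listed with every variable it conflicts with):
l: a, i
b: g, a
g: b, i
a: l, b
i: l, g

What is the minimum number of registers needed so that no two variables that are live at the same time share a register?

The cycle g-i-l-a-b-g has odd length 5, so it cannot be 2-colored; at least 3 registers are needed.
3 registers suffice: register 1 → {l, g}; register 2 → {b, i}; register 3 → {a}. No two conflicting variables share a register.

3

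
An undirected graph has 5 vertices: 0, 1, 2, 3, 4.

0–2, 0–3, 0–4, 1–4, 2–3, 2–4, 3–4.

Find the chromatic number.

4

0, 2, 3, 4 are pairwise adjacent (a clique of size 4), so at least 4 colors are needed.
4 colors suffice: 0=green, 1=blue, 2=blue, 3=yellow, 4=red. Every edge joins two different colors.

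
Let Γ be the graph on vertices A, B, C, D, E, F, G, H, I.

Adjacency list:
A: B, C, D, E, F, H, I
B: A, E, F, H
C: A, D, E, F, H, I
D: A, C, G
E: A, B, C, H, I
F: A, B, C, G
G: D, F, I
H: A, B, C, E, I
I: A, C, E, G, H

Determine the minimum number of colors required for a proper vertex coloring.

A, C, E, H, I are pairwise adjacent (a clique of size 5), so at least 5 colors are needed.
5 colors suffice: color 1 → {A, G}; color 2 → {B, C}; color 3 → {D, F, I}; color 4 → {H}; color 5 → {E}. Every edge joins two different colors.

5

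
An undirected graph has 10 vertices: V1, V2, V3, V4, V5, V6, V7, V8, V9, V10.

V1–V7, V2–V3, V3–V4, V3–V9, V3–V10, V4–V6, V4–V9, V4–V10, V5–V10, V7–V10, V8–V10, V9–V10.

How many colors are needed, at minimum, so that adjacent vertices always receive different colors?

V3, V4, V9, V10 are mutually adjacent (a clique of size 4), so at least 4 colors are needed.
One proper 4-coloring: V1=red, V2=red, V3=blue, V4=green, V5=blue, V6=red, V7=blue, V8=blue, V9=yellow, V10=red. Each edge has distinct colors on its endpoints.

4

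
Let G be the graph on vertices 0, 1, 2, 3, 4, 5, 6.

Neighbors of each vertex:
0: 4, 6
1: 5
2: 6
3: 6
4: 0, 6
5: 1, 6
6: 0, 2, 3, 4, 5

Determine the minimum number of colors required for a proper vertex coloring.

3

0, 4, 6 are mutually adjacent, so at least 3 colors are needed.
3 colors suffice: color red → {1, 6}; color blue → {0, 2, 3, 5}; color green → {4}. No two adjacent vertices share a color.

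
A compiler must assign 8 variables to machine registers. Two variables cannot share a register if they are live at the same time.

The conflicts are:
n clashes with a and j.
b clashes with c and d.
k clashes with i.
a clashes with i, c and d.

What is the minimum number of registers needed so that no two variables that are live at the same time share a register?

2

k and i conflict, so at least 2 registers are needed.
2 registers suffice: register 1 → {b, k, a, j}; register 2 → {n, i, c, d}. Each listed conflict is separated.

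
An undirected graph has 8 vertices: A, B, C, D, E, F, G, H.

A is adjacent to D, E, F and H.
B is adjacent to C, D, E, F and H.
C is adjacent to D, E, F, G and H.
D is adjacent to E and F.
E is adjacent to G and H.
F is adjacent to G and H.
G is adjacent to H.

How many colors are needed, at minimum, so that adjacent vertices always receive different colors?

4

B, C, D, E are mutually adjacent (a clique of size 4), so at least 4 colors are needed.
4 colors suffice: color red → {E, F}; color blue → {A, C}; color green → {D, H}; color yellow → {B, G}. Every edge joins two different colors.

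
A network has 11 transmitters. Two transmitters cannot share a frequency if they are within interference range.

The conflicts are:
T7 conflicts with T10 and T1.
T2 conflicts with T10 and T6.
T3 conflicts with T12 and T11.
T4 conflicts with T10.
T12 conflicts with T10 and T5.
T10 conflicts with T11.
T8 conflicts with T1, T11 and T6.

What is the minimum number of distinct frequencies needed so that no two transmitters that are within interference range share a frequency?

The cycle T8-T1-T7-T10-T11-T8 has odd length 5, so it cannot be 2-colored; at least 3 frequencies are needed.
A valid assignment using 3 frequencies: T7=2, T2=3, T3=1, T4=2, T12=2, T10=1, T5=1, T8=1, T1=3, T11=2, T6=2. No two conflicting transmitters share a frequency.

3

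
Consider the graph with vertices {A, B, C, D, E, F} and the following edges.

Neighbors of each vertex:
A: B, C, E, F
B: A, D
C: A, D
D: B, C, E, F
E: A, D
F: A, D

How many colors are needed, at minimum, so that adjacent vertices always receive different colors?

A and C are adjacent, so at least 2 colors are needed.
A valid assignment using 2 colors: A=1, B=2, C=2, D=1, E=2, F=2. Every edge joins two different colors.

2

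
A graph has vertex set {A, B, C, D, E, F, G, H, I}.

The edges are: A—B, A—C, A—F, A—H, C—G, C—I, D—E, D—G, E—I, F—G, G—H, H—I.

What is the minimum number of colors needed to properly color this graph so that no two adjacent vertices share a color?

3

The cycle E-I-H-G-D-E has odd length 5, so it cannot be 2-colored; at least 3 colors are needed.
3 colors suffice: color red → {A, G, I}; color blue → {B, C, E, F, H}; color green → {D}. Every edge joins two different colors.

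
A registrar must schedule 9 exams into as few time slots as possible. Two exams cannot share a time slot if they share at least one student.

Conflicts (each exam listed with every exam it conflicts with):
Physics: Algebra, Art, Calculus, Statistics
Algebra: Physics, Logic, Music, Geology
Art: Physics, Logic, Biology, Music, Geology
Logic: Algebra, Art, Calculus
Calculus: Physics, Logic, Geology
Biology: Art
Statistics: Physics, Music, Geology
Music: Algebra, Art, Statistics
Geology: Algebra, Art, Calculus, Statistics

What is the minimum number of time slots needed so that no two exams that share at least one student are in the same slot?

2

Art and Music conflict, so at least 2 time slots are needed.
2 time slots suffice: time slot 1 → {Algebra, Art, Calculus, Statistics}; time slot 2 → {Physics, Logic, Biology, Music, Geology}. Every pair that conflicts lands in different time slots.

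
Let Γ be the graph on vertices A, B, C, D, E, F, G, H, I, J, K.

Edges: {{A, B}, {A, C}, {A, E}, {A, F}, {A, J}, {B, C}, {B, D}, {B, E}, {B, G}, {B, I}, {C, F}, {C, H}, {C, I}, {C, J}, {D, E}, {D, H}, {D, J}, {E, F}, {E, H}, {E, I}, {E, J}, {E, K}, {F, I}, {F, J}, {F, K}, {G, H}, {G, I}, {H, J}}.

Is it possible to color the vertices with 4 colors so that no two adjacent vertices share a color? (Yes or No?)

Yes

The chromatic number is 4. A, E, F, J form a clique, so at least 4 colors are needed.
One proper 4-coloring: A=4, B=2, C=1, D=4, E=1, F=2, G=1, H=2, I=3, J=3, K=3.
That is already a proper 4-coloring.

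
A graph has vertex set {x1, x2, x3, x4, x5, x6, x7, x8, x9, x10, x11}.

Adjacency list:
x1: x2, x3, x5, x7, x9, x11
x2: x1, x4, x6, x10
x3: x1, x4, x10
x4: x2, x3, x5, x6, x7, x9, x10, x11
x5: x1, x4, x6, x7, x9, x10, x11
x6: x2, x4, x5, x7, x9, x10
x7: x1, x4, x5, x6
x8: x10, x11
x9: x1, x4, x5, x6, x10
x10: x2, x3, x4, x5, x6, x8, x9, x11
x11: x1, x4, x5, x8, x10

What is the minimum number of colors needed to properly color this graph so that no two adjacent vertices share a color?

x4, x5, x6, x9, x10 are pairwise adjacent (a clique of size 5), so at least 5 colors are needed.
5 colors suffice: color 1 → {x1, x4, x8}; color 2 → {x7, x10}; color 3 → {x2, x3, x5}; color 4 → {x6, x11}; color 5 → {x9}. Each edge has distinct colors on its endpoints.

5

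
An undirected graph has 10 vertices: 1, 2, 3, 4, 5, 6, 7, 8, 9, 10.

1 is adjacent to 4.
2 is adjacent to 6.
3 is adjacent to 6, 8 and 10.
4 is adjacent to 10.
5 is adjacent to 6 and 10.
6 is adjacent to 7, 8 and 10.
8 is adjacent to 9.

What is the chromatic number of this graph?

3, 6, 10 form a triangle, so at least 3 colors are needed.
3 colors suffice: color a → {4, 6, 9}; color b → {1, 2, 7, 8, 10}; color c → {3, 5}. Every edge joins two different colors.

3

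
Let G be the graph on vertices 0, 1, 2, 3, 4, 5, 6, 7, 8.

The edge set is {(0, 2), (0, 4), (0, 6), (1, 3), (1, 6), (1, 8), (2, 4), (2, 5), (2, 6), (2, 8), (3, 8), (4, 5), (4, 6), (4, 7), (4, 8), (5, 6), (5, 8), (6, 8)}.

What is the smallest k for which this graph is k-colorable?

5

2, 4, 5, 6, 8 are pairwise adjacent (a clique of size 5), so at least 5 colors are needed.
5 colors suffice: color a → {3, 6, 7}; color b → {1, 4}; color c → {0, 8}; color d → {2}; color e → {5}. No two adjacent vertices share a color.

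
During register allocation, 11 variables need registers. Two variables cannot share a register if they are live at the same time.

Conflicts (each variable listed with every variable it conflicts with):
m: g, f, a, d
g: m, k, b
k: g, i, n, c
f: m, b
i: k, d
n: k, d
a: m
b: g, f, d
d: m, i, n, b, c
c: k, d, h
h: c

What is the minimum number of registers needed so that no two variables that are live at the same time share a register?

3

The cycle d-b-g-k-c-d has odd length 5, so it cannot be 2-colored; at least 3 registers are needed.
3 registers suffice: register 1 → {k, f, a, d, h}; register 2 → {m, i, n, b, c}; register 3 → {g}. Each listed conflict is separated.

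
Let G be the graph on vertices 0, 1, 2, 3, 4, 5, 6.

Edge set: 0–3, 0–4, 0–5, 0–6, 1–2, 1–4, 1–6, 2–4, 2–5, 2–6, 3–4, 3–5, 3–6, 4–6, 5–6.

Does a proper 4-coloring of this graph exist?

The chromatic number is 4. 1, 2, 4, 6 are pairwise adjacent (a clique of size 4), so at least 4 colors are needed.
4 colors suffice: 0=d, 1=d, 2=c, 3=c, 4=b, 5=b, 6=a.
That is already a proper 4-coloring.

Yes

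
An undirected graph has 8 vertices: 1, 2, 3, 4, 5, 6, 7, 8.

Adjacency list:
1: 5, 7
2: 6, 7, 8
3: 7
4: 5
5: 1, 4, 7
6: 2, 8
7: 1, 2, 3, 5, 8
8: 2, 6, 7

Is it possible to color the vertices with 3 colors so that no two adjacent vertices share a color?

The chromatic number is 3. 2, 6, 8 form a triangle, so at least 3 colors are needed.
3 colors suffice: color red → {4, 6, 7}; color blue → {3, 5, 8}; color green → {1, 2}.
That is already a proper 3-coloring.

Yes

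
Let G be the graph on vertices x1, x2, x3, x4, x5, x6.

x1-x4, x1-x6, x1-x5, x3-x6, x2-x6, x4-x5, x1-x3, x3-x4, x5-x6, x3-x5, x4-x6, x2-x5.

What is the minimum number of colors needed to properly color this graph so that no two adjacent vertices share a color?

5

x1, x3, x4, x5, x6 are mutually adjacent (a clique of size 5), so at least 5 colors are needed.
5 colors suffice: color R → {x5}; color B → {x6}; color G → {x2, x3}; color Y → {x4}; color P → {x1}. Every edge joins two different colors.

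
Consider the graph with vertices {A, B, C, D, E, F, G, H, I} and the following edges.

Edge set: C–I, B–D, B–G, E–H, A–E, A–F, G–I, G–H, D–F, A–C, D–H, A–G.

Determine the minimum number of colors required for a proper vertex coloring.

3

The cycle G-B-D-F-A-G has odd length 5, so it cannot be 2-colored; at least 3 colors are needed.
3 colors suffice: color 1 → {C, D, E, G}; color 2 → {A, B, H, I}; color 3 → {F}. Each edge has distinct colors on its endpoints.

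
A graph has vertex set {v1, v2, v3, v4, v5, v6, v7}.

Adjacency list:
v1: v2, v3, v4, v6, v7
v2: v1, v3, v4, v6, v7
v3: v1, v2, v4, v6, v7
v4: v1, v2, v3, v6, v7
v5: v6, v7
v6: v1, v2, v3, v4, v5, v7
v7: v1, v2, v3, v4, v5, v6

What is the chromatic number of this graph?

v1, v2, v3, v4, v6, v7 are pairwise adjacent (a clique of size 6), so at least 6 colors are needed.
One proper 6-coloring: v1=3, v2=4, v3=6, v4=5, v5=3, v6=2, v7=1. Every edge joins two different colors.

6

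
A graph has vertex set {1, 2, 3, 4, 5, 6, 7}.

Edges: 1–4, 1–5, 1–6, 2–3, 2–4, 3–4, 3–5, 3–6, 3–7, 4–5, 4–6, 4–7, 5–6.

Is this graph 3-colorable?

3, 4, 5, 6 form a clique, so at least 4 colors are needed.
So 3 colors are not enough.

No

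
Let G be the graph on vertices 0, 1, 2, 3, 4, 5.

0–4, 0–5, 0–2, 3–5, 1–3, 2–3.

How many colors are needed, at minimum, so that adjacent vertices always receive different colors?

2

2 and 3 are adjacent, so at least 2 colors are needed.
A valid assignment using 2 colors: 0=a, 1=b, 2=b, 3=a, 4=b, 5=b. Each edge has distinct colors on its endpoints.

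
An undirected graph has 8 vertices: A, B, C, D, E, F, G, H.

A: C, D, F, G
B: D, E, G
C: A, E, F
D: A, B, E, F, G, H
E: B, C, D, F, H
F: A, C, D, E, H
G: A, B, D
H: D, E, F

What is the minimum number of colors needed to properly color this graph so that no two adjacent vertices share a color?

D, E, F, H form a clique, so at least 4 colors are needed.
A valid assignment using 4 colors: A=3, B=2, C=1, D=1, E=3, F=2, G=4, H=4. No two adjacent vertices share a color.

4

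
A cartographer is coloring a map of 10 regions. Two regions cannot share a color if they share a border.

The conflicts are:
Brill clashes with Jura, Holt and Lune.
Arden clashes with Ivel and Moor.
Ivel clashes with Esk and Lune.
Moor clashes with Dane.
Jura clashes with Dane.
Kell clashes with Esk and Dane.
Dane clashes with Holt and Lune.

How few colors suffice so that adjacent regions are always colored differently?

The cycle Ivel-Lune-Dane-Moor-Arden-Ivel has odd length 5, so it cannot be 2-colored; at least 3 colors are needed.
3 colors suffice: color 1 → {Brill, Ivel, Dane}; color 2 → {Arden, Jura, Kell, Holt, Lune}; color 3 → {Moor, Esk}. Every pair that conflicts lands in different colors.

3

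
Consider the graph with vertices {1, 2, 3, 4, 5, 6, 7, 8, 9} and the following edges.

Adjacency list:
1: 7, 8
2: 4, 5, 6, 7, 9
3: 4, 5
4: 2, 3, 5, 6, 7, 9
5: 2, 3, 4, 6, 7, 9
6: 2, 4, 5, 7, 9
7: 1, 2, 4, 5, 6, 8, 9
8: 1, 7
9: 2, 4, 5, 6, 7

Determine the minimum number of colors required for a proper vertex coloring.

6

2, 4, 5, 6, 7, 9 are pairwise adjacent (a clique of size 6), so at least 6 colors are needed.
6 colors suffice: 1=blue, 2=purple, 3=red, 4=green, 5=blue, 6=yellow, 7=red, 8=green, 9=orange. Each edge has distinct colors on its endpoints.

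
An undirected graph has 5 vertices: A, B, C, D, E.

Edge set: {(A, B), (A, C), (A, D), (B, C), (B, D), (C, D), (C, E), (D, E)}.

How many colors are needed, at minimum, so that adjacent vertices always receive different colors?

4

A, B, C, D form a clique, so at least 4 colors are needed.
4 colors suffice: A=4, B=3, C=2, D=1, E=3. Each edge has distinct colors on its endpoints.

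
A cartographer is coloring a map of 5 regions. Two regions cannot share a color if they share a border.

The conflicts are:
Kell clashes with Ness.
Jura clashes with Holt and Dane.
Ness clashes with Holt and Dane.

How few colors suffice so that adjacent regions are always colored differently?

2

Ness and Holt conflict, so at least 2 colors are needed.
A valid assignment using 2 colors: Kell=2, Jura=1, Ness=1, Holt=2, Dane=2. Each listed conflict is separated.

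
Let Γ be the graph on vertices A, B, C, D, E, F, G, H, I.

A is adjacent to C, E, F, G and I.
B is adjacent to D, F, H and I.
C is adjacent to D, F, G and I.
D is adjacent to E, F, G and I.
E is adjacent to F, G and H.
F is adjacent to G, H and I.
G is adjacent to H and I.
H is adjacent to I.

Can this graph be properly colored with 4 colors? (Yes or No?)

No

A, C, F, G, I form a clique, so at least 5 colors are needed.
So 4 colors are not enough.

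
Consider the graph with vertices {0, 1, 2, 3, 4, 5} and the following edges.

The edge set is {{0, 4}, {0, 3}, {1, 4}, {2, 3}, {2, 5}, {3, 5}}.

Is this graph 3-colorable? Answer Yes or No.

The chromatic number is 3. 2, 3, 5 are pairwise adjacent, so at least 3 colors are needed.
3 colors suffice: color red → {3, 4}; color blue → {0, 1, 2}; color green → {5}.
That is already a proper 3-coloring.

Yes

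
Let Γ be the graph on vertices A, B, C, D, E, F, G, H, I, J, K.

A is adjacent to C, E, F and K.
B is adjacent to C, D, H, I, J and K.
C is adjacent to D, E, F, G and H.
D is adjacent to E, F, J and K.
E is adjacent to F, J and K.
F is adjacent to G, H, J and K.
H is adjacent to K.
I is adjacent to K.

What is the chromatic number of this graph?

A, E, F, K form a clique, so at least 4 colors are needed.
4 colors suffice: color 1 → {B, F}; color 2 → {C, J, K}; color 3 → {E, G, H, I}; color 4 → {A, D}. Each edge has distinct colors on its endpoints.

4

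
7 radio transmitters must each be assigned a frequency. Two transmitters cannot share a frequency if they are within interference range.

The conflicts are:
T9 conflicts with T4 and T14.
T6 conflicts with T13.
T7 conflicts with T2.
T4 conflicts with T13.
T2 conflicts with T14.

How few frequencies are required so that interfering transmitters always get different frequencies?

2

T9 and T4 conflict, so at least 2 frequencies are needed.
2 frequencies suffice: frequency 1 → {T9, T2, T13}; frequency 2 → {T6, T7, T4, T14}. Each listed conflict is separated.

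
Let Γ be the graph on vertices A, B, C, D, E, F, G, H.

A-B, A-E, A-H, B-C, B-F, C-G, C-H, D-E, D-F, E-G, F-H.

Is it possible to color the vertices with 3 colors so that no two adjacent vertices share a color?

Yes

The chromatic number is 3. The cycle C-G-E-A-H-C has odd length 5, so it cannot be 2-colored; at least 3 colors are needed.
3 colors suffice: A=2, B=1, C=2, D=3, E=1, F=2, G=3, H=1.
That is already a proper 3-coloring.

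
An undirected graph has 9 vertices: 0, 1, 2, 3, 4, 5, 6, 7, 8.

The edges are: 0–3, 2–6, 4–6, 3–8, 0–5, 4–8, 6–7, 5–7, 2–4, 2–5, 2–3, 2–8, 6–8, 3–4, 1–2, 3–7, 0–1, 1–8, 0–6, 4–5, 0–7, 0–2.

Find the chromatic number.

4

2, 3, 4, 8 are mutually adjacent (a clique of size 4), so at least 4 colors are needed.
4 colors suffice: color red → {2, 7}; color blue → {0, 4}; color green → {1, 3, 5, 6}; color yellow → {8}. No two adjacent vertices share a color.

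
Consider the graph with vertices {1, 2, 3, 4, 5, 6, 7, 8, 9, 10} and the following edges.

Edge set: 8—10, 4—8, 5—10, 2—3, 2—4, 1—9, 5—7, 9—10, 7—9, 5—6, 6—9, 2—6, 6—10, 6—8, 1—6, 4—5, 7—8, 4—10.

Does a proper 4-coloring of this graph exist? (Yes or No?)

Yes

The chromatic number is 3. 4, 5, 10 are pairwise adjacent, so at least 3 colors are needed.
3 colors suffice: color red → {3, 4, 6, 7}; color blue → {1, 2, 10}; color green → {5, 8, 9}.
Since 4 ≥ 3, a proper 4-coloring certainly exists.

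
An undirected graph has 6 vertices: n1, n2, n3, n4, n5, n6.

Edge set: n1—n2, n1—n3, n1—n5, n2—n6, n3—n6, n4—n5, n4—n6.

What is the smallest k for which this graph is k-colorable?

3

The cycle n3-n1-n5-n4-n6-n3 has odd length 5, so it cannot be 2-colored; at least 3 colors are needed.
3 colors suffice: n1=1, n2=2, n3=2, n4=3, n5=2, n6=1. No two adjacent vertices share a color.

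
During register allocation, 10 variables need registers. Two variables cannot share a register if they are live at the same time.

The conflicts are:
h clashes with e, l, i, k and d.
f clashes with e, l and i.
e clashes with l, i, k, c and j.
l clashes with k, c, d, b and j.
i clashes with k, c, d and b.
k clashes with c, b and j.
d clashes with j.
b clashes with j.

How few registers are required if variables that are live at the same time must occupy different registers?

l, k, b, j all conflict with each other, so at least 4 registers are needed.
4 registers suffice: register 1 → {l, i}; register 2 → {f, k, d}; register 3 → {e, b}; register 4 → {h, c, j}. No two conflicting variables share a register.

4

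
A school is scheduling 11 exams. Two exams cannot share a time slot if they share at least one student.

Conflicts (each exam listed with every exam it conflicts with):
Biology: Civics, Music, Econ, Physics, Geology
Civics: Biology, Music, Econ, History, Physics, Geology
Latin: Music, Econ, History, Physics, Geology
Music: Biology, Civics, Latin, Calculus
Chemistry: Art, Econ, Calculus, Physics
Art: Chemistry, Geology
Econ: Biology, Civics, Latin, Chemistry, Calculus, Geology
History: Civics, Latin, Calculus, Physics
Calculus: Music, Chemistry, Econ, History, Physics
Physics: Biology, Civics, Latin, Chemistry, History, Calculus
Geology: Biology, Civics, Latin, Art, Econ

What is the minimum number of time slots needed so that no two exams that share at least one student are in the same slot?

Biology, Civics, Econ, Geology all conflict with each other, so at least 4 time slots are needed.
4 time slots suffice: time slot 1 → {Music, Art, Econ, Physics}; time slot 2 → {Civics, Latin, Calculus}; time slot 3 → {Chemistry, History, Geology}; time slot 4 → {Biology}. No two conflicting exams share a time slot.

4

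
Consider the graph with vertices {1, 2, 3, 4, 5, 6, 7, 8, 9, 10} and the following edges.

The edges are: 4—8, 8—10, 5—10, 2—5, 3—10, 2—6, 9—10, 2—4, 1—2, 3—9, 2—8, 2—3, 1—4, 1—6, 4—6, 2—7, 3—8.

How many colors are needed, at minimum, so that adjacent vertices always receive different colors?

4

1, 2, 4, 6 form a clique, so at least 4 colors are needed.
4 colors suffice: color red → {2, 10}; color blue → {3, 4, 5, 7}; color green → {6, 8, 9}; color yellow → {1}. No two adjacent vertices share a color.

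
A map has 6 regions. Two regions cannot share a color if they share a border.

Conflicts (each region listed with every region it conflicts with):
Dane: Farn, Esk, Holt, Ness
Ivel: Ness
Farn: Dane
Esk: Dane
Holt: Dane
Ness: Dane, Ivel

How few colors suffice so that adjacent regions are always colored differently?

2

Dane and Farn conflict, so at least 2 colors are needed.
2 colors suffice: color 1 → {Dane, Ivel}; color 2 → {Farn, Esk, Holt, Ness}. Every pair that conflicts lands in different colors.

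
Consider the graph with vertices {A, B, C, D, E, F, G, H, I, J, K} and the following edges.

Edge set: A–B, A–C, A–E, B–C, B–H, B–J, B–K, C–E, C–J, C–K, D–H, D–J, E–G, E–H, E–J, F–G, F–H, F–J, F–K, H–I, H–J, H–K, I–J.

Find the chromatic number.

F, H, K form a triangle, so at least 3 colors are needed.
3 colors suffice: color red → {C, G, H}; color blue → {A, J, K}; color green → {B, D, E, F, I}. Every edge joins two different colors.

3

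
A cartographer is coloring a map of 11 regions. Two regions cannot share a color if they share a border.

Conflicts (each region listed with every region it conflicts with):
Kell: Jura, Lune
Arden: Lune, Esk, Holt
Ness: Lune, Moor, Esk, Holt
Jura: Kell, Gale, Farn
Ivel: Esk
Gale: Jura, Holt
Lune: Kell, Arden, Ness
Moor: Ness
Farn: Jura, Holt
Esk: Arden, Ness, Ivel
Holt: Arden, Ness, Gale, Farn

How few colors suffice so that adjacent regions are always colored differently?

2

Jura and Farn conflict, so at least 2 colors are needed.
2 colors suffice: Kell=1, Arden=1, Ness=1, Jura=2, Ivel=1, Gale=1, Lune=2, Moor=2, Farn=1, Esk=2, Holt=2. Each listed conflict is separated.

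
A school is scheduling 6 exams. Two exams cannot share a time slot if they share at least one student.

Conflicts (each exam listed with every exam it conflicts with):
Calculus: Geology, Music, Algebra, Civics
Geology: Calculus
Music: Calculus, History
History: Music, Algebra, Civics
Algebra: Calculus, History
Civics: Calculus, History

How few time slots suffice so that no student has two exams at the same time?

Music and History conflict, so at least 2 time slots are needed.
2 time slots suffice: time slot 1 → {Calculus, History}; time slot 2 → {Geology, Music, Algebra, Civics}. Each listed conflict is separated.

2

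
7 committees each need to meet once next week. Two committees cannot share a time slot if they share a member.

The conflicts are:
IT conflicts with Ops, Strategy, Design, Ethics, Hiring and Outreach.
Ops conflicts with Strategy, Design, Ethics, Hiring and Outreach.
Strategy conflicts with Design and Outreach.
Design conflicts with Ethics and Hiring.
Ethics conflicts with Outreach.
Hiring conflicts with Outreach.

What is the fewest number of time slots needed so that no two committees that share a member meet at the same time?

IT, Ops, Strategy, Design pairwise conflict, so at least 4 time slots are needed.
4 time slots suffice: IT=1, Ops=2, Strategy=4, Design=3, Ethics=4, Hiring=4, Outreach=3. Each listed conflict is separated.

4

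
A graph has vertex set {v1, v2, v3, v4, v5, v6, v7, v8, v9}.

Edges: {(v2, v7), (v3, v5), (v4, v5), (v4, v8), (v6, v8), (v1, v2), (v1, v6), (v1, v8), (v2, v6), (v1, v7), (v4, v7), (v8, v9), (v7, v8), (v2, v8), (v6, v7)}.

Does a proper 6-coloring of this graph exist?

The chromatic number is 5. v1, v2, v6, v7, v8 are mutually adjacent (a clique of size 5), so at least 5 colors are needed.
A valid assignment using 5 colors: v1=Y, v2=P, v3=B, v4=G, v5=R, v6=G, v7=B, v8=R, v9=B.
Since 6 ≥ 5, a proper 6-coloring certainly exists.

Yes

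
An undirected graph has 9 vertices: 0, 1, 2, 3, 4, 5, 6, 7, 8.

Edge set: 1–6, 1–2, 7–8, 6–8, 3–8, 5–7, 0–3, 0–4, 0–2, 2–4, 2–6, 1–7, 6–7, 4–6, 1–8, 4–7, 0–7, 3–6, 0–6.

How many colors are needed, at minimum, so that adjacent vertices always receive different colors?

4

0, 2, 4, 6 form a clique, so at least 4 colors are needed.
One proper 4-coloring: 0=c, 1=d, 2=b, 3=b, 4=d, 5=a, 6=a, 7=b, 8=c. Every edge joins two different colors.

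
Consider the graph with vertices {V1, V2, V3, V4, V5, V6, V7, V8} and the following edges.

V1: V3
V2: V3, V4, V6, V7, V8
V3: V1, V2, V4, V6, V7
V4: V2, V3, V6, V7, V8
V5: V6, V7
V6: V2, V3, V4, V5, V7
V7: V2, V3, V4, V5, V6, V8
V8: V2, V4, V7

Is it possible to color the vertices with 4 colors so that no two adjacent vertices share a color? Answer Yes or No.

No

V2, V3, V4, V6, V7 are mutually adjacent (a clique of size 5), so at least 5 colors are needed.
So 4 colors are not enough.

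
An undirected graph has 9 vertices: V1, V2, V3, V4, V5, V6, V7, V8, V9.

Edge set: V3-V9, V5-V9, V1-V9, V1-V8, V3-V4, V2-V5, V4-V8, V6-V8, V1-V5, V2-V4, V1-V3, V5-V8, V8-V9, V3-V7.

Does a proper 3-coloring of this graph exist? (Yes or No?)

No

V1, V5, V8, V9 form a clique, so at least 4 colors are needed.
So 3 colors are not enough.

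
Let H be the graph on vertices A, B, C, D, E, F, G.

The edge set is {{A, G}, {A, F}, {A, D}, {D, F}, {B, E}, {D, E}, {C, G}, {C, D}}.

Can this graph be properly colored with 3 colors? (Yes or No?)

The chromatic number is 3. A, D, F form a triangle, so at least 3 colors are needed.
3 colors suffice: color 1 → {B, D, G}; color 2 → {A, C, E}; color 3 → {F}.
That is already a proper 3-coloring.

Yes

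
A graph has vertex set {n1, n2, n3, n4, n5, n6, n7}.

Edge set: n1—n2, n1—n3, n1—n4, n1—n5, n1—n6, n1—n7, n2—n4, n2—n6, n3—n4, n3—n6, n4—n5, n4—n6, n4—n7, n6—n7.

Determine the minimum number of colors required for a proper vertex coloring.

4

n1, n3, n4, n6 are pairwise adjacent (a clique of size 4), so at least 4 colors are needed.
One proper 4-coloring: n1=blue, n2=yellow, n3=yellow, n4=red, n5=green, n6=green, n7=yellow. Every edge joins two different colors.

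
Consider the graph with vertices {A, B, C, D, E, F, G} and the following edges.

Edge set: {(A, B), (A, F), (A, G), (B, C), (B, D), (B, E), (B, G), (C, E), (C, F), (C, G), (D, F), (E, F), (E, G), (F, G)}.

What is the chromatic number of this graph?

B, C, E, G are pairwise adjacent (a clique of size 4), so at least 4 colors are needed.
One proper 4-coloring: A=3, B=2, C=3, D=1, E=4, F=2, G=1. No two adjacent vertices share a color.

4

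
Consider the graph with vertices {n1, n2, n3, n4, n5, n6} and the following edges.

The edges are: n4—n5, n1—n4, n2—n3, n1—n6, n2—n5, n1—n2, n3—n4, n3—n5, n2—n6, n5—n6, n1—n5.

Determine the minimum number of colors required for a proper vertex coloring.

n1, n2, n5, n6 are pairwise adjacent (a clique of size 4), so at least 4 colors are needed.
4 colors suffice: n1=3, n2=2, n3=3, n4=2, n5=1, n6=4. Each edge has distinct colors on its endpoints.

4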